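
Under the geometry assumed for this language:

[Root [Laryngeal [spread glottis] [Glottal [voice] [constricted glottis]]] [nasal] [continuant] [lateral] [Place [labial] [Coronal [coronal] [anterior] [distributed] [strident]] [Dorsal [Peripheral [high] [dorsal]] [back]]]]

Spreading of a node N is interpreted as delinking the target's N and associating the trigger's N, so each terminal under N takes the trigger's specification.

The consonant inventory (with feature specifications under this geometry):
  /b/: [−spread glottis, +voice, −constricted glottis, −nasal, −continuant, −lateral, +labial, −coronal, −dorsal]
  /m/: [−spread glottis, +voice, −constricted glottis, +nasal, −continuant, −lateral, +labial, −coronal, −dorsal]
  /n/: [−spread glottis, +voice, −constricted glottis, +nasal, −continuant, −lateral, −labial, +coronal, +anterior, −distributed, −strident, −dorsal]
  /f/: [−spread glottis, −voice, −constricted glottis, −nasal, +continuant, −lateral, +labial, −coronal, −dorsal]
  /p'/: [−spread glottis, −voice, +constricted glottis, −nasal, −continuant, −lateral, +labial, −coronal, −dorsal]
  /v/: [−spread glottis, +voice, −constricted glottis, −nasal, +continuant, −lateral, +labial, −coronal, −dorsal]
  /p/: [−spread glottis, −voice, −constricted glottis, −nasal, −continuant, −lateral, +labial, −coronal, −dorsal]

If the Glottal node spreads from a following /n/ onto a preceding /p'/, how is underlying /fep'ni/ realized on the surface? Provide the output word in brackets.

Glottal immediately or transitively dominates [voice], [constricted glottis].
Spreading Glottal from /n/ onto /p'/ replaces those values with /n/'s: [+voice], [−constricted glottis]. Features outside Glottal ([spread glottis], [nasal], [continuant], …) stay as in /p'/.
Among the inventory, only /b/ has exactly this specification, giving the surface form [febni].

[febni]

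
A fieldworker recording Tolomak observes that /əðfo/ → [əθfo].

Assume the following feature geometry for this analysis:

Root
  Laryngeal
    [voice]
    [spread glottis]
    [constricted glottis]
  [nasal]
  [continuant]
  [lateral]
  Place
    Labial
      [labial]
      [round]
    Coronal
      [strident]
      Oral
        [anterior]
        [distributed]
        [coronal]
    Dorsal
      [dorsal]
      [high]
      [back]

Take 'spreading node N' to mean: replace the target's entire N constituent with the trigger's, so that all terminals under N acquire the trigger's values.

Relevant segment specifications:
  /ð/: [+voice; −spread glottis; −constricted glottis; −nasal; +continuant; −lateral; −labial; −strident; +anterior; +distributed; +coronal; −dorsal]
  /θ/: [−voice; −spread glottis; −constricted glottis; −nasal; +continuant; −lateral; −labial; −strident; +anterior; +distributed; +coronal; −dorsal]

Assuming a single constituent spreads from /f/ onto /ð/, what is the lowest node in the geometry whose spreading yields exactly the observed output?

[voice]

Comparing /ð/ with its surface form [θ], the only feature that changes is [voice].
Since just one terminal is affected and it takes /f/'s value, spreading the terminal [voice] alone is sufficient and minimal.
[labial], [coronal] stay as in /ð/ although /f/ differs there, so no node dominating them spread; among the remaining candidates [voice] is the lowest that derives the output.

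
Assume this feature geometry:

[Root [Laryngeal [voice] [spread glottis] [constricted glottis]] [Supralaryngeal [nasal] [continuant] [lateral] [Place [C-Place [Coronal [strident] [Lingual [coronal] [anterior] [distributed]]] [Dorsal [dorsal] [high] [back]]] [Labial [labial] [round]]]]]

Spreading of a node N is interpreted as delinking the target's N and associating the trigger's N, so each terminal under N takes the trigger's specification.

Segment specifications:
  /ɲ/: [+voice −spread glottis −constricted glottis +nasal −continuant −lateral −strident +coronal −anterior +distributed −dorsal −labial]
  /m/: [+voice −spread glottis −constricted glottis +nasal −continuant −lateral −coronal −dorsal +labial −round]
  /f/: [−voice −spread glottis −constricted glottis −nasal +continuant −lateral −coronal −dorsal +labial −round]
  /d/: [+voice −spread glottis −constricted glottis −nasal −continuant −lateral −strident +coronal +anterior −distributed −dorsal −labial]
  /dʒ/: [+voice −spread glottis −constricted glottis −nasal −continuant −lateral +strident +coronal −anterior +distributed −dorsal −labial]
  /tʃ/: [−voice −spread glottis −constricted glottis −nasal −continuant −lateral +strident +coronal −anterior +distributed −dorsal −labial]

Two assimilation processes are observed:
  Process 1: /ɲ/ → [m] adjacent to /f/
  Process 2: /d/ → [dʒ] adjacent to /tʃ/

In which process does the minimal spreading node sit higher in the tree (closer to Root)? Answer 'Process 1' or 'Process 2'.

Process 1

Process 1: the features that change are [labial], [round], [coronal], [anterior], [distributed], [strident]; the minimal node is Place (depth 2).
Process 2 alters [anterior], [distributed], [strident]; the lowest common ancestor is Coronal (depth 4 from Root).
Place (depth 2) sits above Coronal (depth 4), making Process 1 the one with the higher spreading node.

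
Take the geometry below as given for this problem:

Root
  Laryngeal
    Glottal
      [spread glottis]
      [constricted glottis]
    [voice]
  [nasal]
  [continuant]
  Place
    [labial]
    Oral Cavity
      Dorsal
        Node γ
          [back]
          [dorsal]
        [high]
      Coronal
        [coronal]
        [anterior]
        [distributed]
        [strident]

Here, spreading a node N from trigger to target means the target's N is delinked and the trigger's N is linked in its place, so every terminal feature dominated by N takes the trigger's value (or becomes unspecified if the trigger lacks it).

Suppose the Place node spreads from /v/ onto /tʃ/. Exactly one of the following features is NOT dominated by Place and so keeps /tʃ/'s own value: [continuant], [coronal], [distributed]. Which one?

[continuant]

The terminals dominated by Place are [labial], [back], [dorsal], [high], [coronal], [anterior], [distributed], [strident].
Spreading Place replaces [distributed], [coronal] with the trigger's values, since each sits inside the Place constituent.
But [continuant] is a dependent of Root, outside Place; it is therefore untouched by the spreading.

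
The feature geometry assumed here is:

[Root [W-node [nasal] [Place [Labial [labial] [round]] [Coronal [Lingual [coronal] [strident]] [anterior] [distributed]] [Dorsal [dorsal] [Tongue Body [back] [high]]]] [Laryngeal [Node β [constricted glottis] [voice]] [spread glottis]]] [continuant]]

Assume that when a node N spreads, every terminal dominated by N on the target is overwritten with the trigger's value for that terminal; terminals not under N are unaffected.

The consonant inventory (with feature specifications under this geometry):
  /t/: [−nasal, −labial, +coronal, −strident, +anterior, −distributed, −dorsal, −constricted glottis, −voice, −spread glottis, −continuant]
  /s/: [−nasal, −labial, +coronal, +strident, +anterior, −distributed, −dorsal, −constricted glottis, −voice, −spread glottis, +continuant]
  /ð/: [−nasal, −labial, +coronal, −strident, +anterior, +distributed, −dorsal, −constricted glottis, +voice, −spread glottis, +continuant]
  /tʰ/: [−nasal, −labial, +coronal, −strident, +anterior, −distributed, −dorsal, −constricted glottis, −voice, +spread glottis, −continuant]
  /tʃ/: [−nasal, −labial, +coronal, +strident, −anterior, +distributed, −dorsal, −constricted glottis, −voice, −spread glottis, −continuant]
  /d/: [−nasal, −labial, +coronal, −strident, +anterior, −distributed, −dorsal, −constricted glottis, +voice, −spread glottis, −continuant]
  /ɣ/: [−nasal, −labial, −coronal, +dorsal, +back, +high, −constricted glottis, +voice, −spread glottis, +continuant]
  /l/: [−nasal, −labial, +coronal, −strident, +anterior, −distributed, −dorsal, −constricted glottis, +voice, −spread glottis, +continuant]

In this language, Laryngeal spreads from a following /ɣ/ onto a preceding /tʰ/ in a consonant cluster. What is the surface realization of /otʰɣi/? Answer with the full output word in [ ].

Terminals under Laryngeal in this geometry: [constricted glottis], [voice], [spread glottis].
After delinking /tʰ/'s Laryngeal and linking /ɣ/'s, the affected terminals become [−constricted glottis], [+voice], [−spread glottis]; [nasal], [labial], [coronal], … (outside Laryngeal) are retained from /tʰ/.
Among the inventory, only /d/ has exactly this specification, giving the surface form [odɣi].

[odɣi]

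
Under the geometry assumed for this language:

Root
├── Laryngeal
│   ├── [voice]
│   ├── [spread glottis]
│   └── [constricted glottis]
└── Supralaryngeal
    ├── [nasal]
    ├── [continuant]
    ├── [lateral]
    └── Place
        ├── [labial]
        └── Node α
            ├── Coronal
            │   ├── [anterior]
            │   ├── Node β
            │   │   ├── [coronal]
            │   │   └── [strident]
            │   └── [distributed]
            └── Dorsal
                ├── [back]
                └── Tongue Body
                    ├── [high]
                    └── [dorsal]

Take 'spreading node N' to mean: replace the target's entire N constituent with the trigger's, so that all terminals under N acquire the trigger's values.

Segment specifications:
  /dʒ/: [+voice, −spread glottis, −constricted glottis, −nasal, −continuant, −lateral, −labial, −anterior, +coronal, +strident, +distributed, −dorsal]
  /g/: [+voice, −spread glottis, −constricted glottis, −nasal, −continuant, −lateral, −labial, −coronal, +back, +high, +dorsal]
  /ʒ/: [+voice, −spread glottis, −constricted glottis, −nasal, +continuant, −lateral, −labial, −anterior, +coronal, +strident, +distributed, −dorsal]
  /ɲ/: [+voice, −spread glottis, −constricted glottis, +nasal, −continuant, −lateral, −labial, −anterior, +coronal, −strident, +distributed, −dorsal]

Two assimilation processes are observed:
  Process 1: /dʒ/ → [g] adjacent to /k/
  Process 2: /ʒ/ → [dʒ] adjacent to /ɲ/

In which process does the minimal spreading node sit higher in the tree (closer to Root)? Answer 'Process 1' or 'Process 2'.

Process 2

Process 1 alters [coronal], [anterior], [distributed], [strident], [dorsal], [high], [back]; the lowest common ancestor is Node α (depth 3 from Root).
Process 2 alters [continuant]; the lowest dominating node is [continuant] (depth 2 from Root).
[continuant] (depth 2) sits above Node α (depth 3), making Process 2 the one with the higher spreading node.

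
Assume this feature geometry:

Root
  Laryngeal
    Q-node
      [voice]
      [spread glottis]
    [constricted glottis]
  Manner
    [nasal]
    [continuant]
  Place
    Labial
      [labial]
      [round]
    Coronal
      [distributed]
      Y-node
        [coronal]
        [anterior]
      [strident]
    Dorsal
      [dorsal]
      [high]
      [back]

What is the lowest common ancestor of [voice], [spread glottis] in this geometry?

Q-node

[voice]: Root / Laryngeal / Q-node / [voice].
[spread glottis] lies under Q-node (below Laryngeal).
The lowest node appearing on every path is Q-node; each proper daughter of Q-node fails to dominate at least one of the listed features.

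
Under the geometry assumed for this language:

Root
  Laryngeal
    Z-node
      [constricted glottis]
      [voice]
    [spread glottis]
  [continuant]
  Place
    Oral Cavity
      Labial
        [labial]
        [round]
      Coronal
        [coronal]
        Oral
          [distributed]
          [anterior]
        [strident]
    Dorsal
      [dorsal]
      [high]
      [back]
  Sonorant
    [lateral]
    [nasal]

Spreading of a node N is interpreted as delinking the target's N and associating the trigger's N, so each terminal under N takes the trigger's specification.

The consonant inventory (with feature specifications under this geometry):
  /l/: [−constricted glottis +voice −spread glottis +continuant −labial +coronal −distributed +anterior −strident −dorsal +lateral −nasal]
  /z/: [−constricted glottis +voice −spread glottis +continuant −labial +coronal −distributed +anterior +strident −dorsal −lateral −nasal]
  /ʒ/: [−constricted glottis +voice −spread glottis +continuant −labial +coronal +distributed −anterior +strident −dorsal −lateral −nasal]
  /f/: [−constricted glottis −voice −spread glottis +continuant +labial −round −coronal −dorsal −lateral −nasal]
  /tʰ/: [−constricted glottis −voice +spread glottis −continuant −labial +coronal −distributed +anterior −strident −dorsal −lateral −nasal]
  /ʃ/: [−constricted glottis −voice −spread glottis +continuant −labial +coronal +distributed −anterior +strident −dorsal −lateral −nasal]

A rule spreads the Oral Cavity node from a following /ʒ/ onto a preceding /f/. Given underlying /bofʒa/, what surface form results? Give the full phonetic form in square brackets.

[boʃʒa]

Oral Cavity immediately or transitively dominates [labial], [round], [coronal], [distributed], [anterior], [strident].
The target acquires /ʒ/'s values for everything under Oral Cavity — [−labial], [+coronal], [+distributed], [−anterior], [+strident] — while keeping its own [constricted glottis], [voice], [spread glottis], ….
This feature bundle is that of [ʃ], so /bofʒa/ surfaces as [boʃʒa].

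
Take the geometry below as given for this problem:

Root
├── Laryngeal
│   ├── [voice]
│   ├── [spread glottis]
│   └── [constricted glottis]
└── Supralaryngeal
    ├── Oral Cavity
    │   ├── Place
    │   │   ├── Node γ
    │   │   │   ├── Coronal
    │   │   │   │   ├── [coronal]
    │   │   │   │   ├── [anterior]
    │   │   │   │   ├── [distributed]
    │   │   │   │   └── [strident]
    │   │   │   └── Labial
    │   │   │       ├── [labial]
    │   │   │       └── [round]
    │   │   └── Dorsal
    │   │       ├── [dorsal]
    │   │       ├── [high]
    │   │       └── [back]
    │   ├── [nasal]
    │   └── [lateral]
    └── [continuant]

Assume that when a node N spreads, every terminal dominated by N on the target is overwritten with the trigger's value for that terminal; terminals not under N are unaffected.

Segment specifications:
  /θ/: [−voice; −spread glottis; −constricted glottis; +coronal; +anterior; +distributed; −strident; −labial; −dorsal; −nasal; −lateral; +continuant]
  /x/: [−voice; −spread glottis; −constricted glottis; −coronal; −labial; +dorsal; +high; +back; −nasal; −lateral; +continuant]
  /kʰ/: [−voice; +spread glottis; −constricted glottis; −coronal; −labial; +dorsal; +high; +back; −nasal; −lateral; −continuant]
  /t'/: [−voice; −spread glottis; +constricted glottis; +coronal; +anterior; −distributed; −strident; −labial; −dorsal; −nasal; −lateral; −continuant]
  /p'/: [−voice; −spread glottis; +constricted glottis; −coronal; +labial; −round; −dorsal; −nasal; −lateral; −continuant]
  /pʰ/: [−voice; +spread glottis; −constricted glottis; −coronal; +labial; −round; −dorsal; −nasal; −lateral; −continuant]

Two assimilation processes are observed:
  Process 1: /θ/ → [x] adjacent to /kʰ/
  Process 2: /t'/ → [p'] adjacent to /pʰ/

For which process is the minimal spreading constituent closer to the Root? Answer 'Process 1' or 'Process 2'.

In Process 1, [coronal], [anterior], [distributed], [strident], [dorsal], [high], [back] change, so the minimal spreading node is Place at depth 3.
Process 2: the features that change are [labial], [round], [coronal], [anterior], [distributed], [strident]; the minimal node is Node γ (depth 4).
Depth 3 < depth 4; Process 1 involves the structurally higher constituent Place.

Process 1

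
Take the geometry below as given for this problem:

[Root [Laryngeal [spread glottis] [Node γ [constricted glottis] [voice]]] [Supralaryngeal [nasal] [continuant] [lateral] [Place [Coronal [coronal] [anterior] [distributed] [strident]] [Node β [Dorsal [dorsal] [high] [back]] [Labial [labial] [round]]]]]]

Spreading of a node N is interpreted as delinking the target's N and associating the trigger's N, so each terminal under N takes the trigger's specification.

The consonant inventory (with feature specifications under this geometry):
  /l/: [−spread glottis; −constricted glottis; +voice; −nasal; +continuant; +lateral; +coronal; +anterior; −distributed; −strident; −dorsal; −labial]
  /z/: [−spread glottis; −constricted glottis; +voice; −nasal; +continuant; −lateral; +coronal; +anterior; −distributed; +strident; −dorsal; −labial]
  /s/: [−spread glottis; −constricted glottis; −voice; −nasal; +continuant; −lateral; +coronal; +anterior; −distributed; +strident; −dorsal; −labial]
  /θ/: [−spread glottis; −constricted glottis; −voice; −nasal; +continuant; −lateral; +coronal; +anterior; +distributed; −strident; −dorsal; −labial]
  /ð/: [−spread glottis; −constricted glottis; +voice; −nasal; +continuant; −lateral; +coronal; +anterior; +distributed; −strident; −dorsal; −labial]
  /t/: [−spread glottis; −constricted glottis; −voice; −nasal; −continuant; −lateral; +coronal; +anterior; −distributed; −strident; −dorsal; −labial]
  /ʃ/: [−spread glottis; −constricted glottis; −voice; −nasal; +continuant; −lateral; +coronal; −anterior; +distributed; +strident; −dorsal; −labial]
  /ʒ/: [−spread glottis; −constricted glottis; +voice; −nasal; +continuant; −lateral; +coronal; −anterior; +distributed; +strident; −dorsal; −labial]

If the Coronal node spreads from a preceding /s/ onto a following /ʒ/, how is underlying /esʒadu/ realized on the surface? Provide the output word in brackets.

Terminals under Coronal in this geometry: [coronal], [anterior], [distributed], [strident].
After delinking /ʒ/'s Coronal and linking /s/'s, the affected terminals become [+coronal], [+anterior], [−distributed], [+strident]; [spread glottis], [constricted glottis], [voice], … (outside Coronal) are retained from /ʒ/.
Among the inventory, only /z/ has exactly this specification, giving the surface form [eszadu].

[eszadu]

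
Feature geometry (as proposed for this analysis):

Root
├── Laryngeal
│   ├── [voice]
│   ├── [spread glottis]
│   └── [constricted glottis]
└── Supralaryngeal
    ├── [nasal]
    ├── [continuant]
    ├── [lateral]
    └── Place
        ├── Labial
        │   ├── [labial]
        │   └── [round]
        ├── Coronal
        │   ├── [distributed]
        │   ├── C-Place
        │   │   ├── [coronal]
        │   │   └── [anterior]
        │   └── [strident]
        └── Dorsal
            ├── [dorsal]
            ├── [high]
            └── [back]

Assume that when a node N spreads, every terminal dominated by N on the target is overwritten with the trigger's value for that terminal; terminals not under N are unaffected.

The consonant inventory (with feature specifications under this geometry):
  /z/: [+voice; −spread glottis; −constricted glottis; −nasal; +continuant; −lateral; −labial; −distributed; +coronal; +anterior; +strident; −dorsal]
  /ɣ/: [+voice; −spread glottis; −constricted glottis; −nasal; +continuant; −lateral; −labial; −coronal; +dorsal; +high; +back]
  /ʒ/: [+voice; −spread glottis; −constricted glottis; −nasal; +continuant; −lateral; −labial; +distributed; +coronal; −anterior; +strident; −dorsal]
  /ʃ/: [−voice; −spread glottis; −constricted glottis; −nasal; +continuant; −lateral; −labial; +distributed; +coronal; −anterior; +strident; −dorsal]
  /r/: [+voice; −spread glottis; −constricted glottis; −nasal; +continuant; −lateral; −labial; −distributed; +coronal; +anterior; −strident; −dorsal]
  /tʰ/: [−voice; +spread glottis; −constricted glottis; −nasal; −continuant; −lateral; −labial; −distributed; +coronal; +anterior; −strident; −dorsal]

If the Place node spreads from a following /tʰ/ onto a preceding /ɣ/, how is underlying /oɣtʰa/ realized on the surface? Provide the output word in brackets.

[ortʰa]

Terminals under Place in this geometry: [labial], [round], [distributed], [coronal], [anterior], [strident], [dorsal], [high], [back].
The target acquires /tʰ/'s values for everything under Place — [−labial], [−distributed], [+coronal], [+anterior], [−strident], [−dorsal] — while keeping its own [voice], [spread glottis], [constricted glottis], ….
Among the inventory, only /r/ has exactly this specification, giving the surface form [ortʰa].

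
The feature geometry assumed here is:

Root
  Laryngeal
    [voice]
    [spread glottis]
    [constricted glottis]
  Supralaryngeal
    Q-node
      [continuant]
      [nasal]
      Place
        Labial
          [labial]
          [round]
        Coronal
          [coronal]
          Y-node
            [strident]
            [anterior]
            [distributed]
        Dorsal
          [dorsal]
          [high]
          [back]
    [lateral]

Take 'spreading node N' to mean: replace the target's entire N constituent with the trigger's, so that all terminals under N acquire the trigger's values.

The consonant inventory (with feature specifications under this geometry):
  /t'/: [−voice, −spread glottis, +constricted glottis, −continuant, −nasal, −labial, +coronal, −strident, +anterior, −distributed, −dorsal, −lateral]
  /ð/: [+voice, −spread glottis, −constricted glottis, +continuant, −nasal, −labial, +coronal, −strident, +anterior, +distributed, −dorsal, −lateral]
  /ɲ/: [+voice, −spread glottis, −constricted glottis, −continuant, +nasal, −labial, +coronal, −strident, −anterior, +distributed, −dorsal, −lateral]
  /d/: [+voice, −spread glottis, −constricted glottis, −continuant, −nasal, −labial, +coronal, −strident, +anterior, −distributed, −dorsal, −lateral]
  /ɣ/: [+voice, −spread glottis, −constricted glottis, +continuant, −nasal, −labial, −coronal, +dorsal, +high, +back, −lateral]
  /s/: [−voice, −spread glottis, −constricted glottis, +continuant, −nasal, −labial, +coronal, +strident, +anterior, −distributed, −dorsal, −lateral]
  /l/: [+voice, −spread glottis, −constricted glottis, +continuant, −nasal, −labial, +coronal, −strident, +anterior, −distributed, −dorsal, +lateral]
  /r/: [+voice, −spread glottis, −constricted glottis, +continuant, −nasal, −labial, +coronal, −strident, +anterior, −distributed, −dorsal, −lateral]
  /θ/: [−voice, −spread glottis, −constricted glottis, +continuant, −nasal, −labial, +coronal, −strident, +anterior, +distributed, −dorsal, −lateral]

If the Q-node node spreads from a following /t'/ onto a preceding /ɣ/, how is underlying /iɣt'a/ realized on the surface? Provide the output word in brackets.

Q-node immediately or transitively dominates [continuant], [nasal], [labial], [round], [coronal], [strident], [anterior], [distributed], [dorsal], [high], [back].
Spreading Q-node from /t'/ onto /ɣ/ replaces those values with /t'/'s: [−continuant], [−nasal], [−labial], [+coronal], [−strident], [+anterior], [−distributed], [−dorsal]. Features outside Q-node ([voice], [spread glottis], [constricted glottis], …) stay as in /ɣ/.
Among the inventory, only /d/ has exactly this specification, giving the surface form [idt'a].

[idt'a]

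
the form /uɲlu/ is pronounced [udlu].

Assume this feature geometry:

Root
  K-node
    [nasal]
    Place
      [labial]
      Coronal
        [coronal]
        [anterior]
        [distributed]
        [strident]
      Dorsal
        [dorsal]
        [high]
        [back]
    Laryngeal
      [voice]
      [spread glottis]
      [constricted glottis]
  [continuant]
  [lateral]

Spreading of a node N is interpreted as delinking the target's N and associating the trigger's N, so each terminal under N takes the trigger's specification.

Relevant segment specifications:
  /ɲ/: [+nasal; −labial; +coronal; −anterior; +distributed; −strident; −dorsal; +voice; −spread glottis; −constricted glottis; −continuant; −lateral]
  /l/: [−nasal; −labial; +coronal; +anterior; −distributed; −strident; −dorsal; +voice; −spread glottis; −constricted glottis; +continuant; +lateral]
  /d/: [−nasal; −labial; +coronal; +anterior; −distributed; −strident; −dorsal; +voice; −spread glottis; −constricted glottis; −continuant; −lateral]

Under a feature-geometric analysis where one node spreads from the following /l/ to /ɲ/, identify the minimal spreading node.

K-node

Feature comparison: [nasal], [anterior], [distributed] differ between /ɲ/ and [d]; the remaining terminals match.
In this geometry the lowest node dominating all of them is K-node: every daughter of K-node dominates only a proper subset, so no lower node suffices.
If K-node spreads, every terminal under it takes /l/'s value, producing [d] as observed.
Since [continuant], [lateral] are preserved even though /l/ disagrees there, no node above K-node spread.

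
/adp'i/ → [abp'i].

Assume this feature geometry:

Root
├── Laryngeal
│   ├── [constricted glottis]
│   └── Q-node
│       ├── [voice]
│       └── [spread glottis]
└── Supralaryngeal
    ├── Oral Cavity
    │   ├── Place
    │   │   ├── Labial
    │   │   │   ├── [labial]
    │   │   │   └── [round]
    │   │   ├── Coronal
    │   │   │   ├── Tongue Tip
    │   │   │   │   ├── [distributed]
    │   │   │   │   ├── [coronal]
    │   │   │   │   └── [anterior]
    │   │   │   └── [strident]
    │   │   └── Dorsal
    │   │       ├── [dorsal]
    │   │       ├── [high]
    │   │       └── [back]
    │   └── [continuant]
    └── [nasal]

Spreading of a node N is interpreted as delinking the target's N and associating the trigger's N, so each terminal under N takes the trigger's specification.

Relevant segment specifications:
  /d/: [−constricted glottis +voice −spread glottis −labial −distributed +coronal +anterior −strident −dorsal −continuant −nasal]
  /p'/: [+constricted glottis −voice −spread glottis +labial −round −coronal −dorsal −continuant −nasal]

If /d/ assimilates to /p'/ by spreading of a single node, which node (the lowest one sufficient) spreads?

Place

The alternation /d/ → [b] changes [labial], [round], [coronal], [anterior], [distributed], [strident] and nothing else.
These terminals are all dominated by Place, and no proper subconstituent of Place covers them all; Place is their lowest common ancestor.
Delinking /d/'s Place and associating /p'/'s Place gives precisely the feature bundle of [b].
[voice], [constricted glottis] stay as in /d/ although /p'/ differs there, so no node dominating them spread; among the remaining candidates Place is the lowest that derives the output.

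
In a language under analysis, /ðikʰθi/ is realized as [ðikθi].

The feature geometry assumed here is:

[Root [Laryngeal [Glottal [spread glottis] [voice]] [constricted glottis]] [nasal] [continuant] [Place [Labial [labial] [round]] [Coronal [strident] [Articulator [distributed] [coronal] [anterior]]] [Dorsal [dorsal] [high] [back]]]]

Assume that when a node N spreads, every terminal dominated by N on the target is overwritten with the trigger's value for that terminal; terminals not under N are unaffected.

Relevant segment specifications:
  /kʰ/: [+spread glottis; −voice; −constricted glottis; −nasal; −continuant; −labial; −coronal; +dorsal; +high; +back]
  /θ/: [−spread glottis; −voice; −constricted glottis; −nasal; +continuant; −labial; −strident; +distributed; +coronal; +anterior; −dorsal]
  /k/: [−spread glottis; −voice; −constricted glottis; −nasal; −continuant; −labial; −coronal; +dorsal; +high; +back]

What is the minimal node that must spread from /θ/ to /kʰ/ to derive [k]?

[spread glottis]

/kʰ/ and [k] differ in [spread glottis]; every other specified feature is identical.
With a single altered terminal, the smallest constituent that could spread is that terminal — [spread glottis].
Features on which the two segments disagree outside [spread glottis], such as [continuant], [dorsal], are unchanged — nothing dominating them spread, and [spread glottis] is the minimal sufficient constituent.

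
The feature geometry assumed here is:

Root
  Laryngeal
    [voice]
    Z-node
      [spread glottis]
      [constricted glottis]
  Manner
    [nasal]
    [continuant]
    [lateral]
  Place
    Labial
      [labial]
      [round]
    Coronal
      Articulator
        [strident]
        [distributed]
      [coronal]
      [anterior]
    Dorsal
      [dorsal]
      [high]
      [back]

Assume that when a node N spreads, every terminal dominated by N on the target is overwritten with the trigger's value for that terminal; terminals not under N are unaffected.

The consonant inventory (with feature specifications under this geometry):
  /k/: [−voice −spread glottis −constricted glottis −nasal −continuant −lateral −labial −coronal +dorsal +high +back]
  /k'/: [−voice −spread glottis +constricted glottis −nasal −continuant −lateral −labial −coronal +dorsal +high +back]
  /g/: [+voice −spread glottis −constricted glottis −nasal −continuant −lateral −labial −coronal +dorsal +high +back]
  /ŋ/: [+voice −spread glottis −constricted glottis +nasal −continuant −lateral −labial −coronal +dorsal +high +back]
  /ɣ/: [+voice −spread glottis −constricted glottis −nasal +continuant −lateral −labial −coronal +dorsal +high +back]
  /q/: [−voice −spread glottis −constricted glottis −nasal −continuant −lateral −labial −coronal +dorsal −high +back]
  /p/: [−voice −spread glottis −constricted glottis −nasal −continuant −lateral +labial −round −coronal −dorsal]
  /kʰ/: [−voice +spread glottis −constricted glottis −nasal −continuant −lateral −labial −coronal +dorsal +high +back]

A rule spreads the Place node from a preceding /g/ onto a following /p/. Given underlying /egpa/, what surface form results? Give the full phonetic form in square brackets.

Place immediately or transitively dominates [labial], [round], [strident], [distributed], [coronal], [anterior], [dorsal], [high], [back].
After delinking /p/'s Place and linking /g/'s, the affected terminals become [−labial], [−coronal], [+dorsal], [+high], [+back]; [voice], [spread glottis], [constricted glottis], … (outside Place) are retained from /p/.
The resulting bundle matches /k/ in the inventory; substituting it for /p/ gives [egka].

[egka]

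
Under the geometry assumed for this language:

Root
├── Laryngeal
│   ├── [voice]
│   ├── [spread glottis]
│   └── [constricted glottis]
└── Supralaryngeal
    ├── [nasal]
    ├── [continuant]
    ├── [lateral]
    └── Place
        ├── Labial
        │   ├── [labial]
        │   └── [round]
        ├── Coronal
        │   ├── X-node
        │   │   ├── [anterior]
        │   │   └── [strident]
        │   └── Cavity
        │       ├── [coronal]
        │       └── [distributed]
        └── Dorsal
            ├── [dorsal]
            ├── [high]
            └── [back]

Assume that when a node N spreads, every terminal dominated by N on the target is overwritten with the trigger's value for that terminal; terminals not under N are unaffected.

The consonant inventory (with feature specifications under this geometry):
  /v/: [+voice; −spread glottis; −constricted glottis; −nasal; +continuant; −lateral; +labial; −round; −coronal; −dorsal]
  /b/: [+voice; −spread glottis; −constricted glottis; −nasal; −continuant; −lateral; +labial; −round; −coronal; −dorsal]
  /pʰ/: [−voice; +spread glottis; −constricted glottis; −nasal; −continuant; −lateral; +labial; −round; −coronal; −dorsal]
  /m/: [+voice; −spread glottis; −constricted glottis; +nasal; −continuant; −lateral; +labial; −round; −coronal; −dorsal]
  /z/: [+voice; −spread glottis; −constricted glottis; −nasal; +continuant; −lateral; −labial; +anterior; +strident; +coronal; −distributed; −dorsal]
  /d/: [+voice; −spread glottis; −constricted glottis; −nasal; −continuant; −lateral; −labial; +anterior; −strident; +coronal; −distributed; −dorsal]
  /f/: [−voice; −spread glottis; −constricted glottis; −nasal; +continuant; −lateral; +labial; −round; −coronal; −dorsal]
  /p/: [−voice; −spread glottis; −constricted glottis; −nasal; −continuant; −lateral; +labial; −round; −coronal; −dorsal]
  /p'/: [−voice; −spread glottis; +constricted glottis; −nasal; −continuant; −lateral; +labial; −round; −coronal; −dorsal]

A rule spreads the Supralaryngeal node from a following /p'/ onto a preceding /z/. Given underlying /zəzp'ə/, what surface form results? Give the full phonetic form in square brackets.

Terminals under Supralaryngeal in this geometry: [nasal], [continuant], [lateral], [labial], [round], [anterior], [strident], [coronal], [distributed], [dorsal], [high], [back].
After delinking /z/'s Supralaryngeal and linking /p'/'s, the affected terminals become [−nasal], [−continuant], [−lateral], [+labial], [−round], [−coronal], [−dorsal]; [voice], [spread glottis], [constricted glottis] (outside Supralaryngeal) are retained from /z/.
This feature bundle is that of [b], so /zəzp'ə/ surfaces as [zəbp'ə].

[zəbp'ə]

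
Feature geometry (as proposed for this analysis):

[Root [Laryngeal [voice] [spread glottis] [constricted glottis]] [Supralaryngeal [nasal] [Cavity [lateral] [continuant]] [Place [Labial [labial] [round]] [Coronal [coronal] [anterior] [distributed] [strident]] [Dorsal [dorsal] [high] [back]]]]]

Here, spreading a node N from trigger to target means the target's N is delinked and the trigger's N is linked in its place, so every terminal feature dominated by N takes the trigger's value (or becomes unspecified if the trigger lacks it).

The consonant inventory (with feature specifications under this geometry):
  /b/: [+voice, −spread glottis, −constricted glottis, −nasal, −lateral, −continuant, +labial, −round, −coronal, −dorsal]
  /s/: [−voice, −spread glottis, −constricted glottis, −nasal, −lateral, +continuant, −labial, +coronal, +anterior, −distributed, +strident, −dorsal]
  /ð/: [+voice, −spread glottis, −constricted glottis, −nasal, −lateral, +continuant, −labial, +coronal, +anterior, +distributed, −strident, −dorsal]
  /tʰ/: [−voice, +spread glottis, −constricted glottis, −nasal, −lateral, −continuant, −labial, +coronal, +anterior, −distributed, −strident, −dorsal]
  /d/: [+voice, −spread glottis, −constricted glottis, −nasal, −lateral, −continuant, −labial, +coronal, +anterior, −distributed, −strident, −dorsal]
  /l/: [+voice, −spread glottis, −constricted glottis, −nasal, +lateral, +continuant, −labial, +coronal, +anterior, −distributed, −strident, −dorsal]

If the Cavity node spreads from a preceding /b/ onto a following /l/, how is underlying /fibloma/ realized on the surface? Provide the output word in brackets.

Terminals under Cavity in this geometry: [lateral], [continuant].
The target acquires /b/'s values for everything under Cavity — [−lateral], [−continuant] — while keeping its own [voice], [spread glottis], [constricted glottis], ….
Among the inventory, only /d/ has exactly this specification, giving the surface form [fibdoma].

[fibdoma]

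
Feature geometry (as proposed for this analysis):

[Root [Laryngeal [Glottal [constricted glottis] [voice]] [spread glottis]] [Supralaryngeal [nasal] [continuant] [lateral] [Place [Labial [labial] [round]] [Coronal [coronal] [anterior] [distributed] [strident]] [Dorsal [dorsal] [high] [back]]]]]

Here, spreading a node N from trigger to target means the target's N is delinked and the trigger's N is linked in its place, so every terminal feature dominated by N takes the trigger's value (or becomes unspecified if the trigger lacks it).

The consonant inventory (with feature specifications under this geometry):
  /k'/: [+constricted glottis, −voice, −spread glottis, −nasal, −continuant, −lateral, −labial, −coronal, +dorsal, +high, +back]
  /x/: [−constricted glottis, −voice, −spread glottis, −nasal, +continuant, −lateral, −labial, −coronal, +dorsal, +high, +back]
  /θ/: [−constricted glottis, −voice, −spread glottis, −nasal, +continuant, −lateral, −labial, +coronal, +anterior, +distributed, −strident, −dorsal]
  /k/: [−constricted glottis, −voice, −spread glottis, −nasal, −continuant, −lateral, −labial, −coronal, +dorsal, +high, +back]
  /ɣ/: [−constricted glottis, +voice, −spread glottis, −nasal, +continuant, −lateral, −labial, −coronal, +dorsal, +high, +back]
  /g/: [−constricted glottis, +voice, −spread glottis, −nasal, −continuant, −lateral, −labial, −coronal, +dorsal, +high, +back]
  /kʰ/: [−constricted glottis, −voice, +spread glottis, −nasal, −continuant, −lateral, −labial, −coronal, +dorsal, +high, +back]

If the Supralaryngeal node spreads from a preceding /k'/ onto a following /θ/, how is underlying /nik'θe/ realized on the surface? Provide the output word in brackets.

[nik'ke]

Supralaryngeal immediately or transitively dominates [nasal], [continuant], [lateral], [labial], [round], [coronal], [anterior], [distributed], [strident], [dorsal], [high], [back].
After delinking /θ/'s Supralaryngeal and linking /k'/'s, the affected terminals become [−nasal], [−continuant], [−lateral], [−labial], [−coronal], [+dorsal], [+high], [+back]; [constricted glottis], [voice], [spread glottis] (outside Supralaryngeal) are retained from /θ/.
The resulting bundle matches /k/ in the inventory; substituting it for /θ/ gives [nik'ke].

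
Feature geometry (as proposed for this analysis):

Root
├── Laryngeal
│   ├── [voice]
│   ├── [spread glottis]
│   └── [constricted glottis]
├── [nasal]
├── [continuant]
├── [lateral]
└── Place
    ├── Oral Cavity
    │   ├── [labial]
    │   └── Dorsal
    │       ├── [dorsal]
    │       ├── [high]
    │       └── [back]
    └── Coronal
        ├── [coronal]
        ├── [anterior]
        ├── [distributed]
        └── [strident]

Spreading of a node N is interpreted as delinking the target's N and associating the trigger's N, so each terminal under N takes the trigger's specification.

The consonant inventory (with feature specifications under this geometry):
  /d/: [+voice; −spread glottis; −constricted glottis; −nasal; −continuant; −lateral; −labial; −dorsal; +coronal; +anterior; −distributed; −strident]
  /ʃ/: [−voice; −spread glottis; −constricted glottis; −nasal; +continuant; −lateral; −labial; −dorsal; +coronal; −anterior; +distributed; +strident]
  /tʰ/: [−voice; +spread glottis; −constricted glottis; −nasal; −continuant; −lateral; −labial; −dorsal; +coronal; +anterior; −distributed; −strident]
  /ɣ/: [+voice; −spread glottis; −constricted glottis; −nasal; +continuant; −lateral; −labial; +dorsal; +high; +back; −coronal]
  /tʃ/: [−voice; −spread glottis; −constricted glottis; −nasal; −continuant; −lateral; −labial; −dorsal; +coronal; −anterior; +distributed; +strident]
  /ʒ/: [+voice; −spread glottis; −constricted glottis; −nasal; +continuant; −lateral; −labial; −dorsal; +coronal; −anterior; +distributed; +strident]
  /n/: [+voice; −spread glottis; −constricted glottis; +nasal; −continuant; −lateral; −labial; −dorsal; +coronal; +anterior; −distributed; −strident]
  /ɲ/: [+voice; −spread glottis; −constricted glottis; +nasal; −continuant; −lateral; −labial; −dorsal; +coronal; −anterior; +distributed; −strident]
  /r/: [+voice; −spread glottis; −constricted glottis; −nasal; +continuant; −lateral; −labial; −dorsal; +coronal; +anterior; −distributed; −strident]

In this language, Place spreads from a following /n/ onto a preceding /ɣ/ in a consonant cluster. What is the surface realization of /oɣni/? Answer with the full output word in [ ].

[orni]

Terminals under Place in this geometry: [labial], [dorsal], [high], [back], [coronal], [anterior], [distributed], [strident].
The target acquires /n/'s values for everything under Place — [−labial], [−dorsal], [+coronal], [+anterior], [−distributed], [−strident] — while keeping its own [voice], [spread glottis], [constricted glottis], ….
This feature bundle is that of [r], so /oɣni/ surfaces as [orni].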